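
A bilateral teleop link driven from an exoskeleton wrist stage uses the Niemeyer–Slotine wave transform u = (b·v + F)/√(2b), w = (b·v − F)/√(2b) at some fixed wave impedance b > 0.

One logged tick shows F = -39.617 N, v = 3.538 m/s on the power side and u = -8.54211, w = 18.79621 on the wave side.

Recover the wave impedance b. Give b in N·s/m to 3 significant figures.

u + w = 10.2541;  u + w = √(2b)·v, so √(2b) = 10.2541/3.538 = 2.8983.
b = (√(2b))²/2 = 8.4000/2 = 4.2000.
(Check via u − w = 2F/√(2b): u − w = -27.3383, 2F/√(2b) = -27.3383.)

b = 4.2 N·s/m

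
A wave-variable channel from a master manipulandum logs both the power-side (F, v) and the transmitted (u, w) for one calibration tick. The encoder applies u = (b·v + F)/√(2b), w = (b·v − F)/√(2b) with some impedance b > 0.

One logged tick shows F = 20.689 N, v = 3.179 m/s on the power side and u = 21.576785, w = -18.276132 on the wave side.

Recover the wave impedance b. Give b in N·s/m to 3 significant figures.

b = 0.539 N·s/m

u + w = 3.300653;  u + w = √(2b)·v, so √(2b) = 3.300653/3.179 = 1.038268.
b = (√(2b))²/2 = 1.078000/2 = 0.539000.
(Check via u − w = 2F/√(2b): u − w = 39.852917, 2F/√(2b) = 39.852921.)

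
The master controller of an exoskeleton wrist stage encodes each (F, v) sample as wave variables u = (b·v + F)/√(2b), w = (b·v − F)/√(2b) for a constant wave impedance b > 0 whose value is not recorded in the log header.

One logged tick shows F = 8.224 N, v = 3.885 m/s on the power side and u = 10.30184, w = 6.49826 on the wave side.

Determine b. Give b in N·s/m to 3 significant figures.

b = 9.35 N·s/m

u + w = 16.80010;  u + w = √(2b)·v, so √(2b) = 16.80010/3.885 = 4.32435.
b = (√(2b))²/2 = 18.70000/2 = 9.35000.
(Check via u − w = 2F/√(2b): u − w = 3.80358, 2F/√(2b) = 3.80358.)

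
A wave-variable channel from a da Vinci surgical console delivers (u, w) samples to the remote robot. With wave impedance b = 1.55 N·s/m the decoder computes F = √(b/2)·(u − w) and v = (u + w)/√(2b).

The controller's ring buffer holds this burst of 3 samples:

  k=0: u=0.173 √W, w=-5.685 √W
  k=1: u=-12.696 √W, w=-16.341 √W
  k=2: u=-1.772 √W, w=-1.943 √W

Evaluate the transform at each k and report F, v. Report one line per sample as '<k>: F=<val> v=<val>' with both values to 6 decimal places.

k=0: u−w=5.858000, u+w=-5.512000; √(b/2)=0.880341, √(2b)=1.760682; F=0.880341×5.858=5.157037, v=-5.512000/1.760682=-3.130606
k=1: u−w=3.645000, u+w=-29.037000; √(b/2)=0.880341, √(2b)=1.760682; F=0.880341×3.645=3.208842, v=-29.037000/1.760682=-16.491908
k=2: u−w=0.171000, u+w=-3.715000; √(b/2)=0.880341, √(2b)=1.760682; F=0.880341×0.171=0.150538, v=-3.715000/1.760682=-2.109978

0: F=5.157037 v=-3.130606
1: F=3.208842 v=-16.491908
2: F=0.150538 v=-2.109978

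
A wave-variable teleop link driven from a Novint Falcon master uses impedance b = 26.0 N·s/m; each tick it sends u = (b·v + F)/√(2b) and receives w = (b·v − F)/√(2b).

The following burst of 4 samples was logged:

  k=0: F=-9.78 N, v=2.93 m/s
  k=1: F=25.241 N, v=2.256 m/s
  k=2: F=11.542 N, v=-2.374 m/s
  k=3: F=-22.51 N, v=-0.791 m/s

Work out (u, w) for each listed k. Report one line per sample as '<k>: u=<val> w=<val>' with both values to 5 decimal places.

0: u=9.20802 w=11.92051
1: u=11.63442 w=4.63383
2: u=-6.95899 w=-10.16017
3: u=-5.97357 w=0.26958

k=0: b·v=26.0×2.93=76.18000; √(2b)=7.21110; u=(76.18000+(-9.78))/7.21110=9.20802, w=(76.18000−(-9.78))/7.21110=11.92051
k=1: b·v=26.0×2.256=58.65600; √(2b)=7.21110; u=(58.65600+25.241)/7.21110=11.63442, w=(58.65600−25.241)/7.21110=4.63383
k=2: b·v=26.0×(-2.374)=-61.72400; √(2b)=7.21110; u=(-61.72400+11.542)/7.21110=-6.95899, w=(-61.72400−11.542)/7.21110=-10.16017
k=3: b·v=26.0×(-0.791)=-20.56600; √(2b)=7.21110; u=(-20.56600+(-22.51))/7.21110=-5.97357, w=(-20.56600−(-22.51))/7.21110=0.26958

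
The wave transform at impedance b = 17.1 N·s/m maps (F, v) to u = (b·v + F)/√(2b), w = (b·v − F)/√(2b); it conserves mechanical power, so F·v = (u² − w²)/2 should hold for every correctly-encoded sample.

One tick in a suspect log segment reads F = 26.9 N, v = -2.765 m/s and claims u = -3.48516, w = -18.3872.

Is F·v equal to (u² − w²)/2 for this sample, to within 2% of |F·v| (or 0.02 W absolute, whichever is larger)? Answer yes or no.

no

F·v = 26.9×(-2.765) = -74.3785 W.
(u² − w²)/2 = (12.1463 − 338.0891)/2 = -162.9714 W.
|Δ| = 88.5929;  2% of max(1, |F·v|) = 1.4876.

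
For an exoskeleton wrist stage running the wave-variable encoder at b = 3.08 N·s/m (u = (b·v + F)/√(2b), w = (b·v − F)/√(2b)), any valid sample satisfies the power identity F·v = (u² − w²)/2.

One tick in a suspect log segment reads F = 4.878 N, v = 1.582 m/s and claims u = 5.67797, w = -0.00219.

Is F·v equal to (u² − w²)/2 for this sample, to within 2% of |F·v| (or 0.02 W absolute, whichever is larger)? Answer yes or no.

F·v = 4.878×1.582 = 7.7170 W.
(u² − w²)/2 = (32.2393 − 0.0000)/2 = 16.1197 W.
|Δ| = 8.4027;  2% of max(1, |F·v|) = 0.1543.

no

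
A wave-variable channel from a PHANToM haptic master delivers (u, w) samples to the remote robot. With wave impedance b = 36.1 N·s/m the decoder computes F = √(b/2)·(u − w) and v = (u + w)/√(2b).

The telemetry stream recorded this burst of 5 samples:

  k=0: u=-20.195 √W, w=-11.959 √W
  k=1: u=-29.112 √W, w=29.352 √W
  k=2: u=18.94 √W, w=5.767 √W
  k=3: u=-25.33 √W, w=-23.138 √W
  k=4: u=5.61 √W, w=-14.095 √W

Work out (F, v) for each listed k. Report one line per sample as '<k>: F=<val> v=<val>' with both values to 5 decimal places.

0: F=-34.99089 v=-3.78413
1: F=-248.38601 v=0.02825
2: F=55.96587 v=2.90771
3: F=-9.31278 v=-5.70409
4: F=83.71727 v=-0.99858

k=0: u−w=-8.23600, u+w=-32.15400; √(b/2)=4.24853, √(2b)=8.49706; F=4.24853×(-8.236)=-34.99089, v=-32.15400/8.49706=-3.78413
k=1: u−w=-58.46400, u+w=0.24000; √(b/2)=4.24853, √(2b)=8.49706; F=4.24853×(-58.464)=-248.38601, v=0.24000/8.49706=0.02825
k=2: u−w=13.17300, u+w=24.70700; √(b/2)=4.24853, √(2b)=8.49706; F=4.24853×13.173=55.96587, v=24.70700/8.49706=2.90771
k=3: u−w=-2.19200, u+w=-48.46800; √(b/2)=4.24853, √(2b)=8.49706; F=4.24853×(-2.192)=-9.31278, v=-48.46800/8.49706=-5.70409
k=4: u−w=19.70500, u+w=-8.48500; √(b/2)=4.24853, √(2b)=8.49706; F=4.24853×19.705=83.71727, v=-8.48500/8.49706=-0.99858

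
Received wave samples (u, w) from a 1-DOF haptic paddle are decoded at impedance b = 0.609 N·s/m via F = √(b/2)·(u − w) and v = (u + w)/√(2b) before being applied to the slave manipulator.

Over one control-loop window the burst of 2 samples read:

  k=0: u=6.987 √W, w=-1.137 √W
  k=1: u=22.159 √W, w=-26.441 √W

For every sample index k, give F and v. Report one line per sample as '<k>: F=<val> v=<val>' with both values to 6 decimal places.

k=0: u−w=8.124000, u+w=5.850000; √(b/2)=0.551815, √(2b)=1.103630; F=0.551815×8.124=4.482947, v=5.850000/1.103630=5.300688
k=1: u−w=48.600000, u+w=-4.282000; √(b/2)=0.551815, √(2b)=1.103630; F=0.551815×48.6=26.818218, v=-4.282000/1.103630=-3.879922

0: F=4.482947 v=5.300688
1: F=26.818218 v=-3.879922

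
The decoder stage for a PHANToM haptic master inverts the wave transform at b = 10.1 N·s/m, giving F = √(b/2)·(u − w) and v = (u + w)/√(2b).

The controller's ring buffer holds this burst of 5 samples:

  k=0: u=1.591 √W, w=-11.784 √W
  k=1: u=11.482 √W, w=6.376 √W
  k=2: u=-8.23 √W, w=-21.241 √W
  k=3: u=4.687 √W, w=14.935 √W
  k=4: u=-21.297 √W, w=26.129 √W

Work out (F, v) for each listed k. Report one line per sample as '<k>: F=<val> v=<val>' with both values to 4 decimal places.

0: F=30.0566 v=-2.2679
1: F=11.4743 v=3.9734
2: F=29.2386 v=-6.5572
3: F=-23.0295 v=4.3658
4: F=-106.5767 v=1.0751

k=0: u−w=13.3750, u+w=-10.1930; √(b/2)=2.2472, √(2b)=4.4944; F=2.2472×13.375=30.0566, v=-10.1930/4.4944=-2.2679
k=1: u−w=5.1060, u+w=17.8580; √(b/2)=2.2472, √(2b)=4.4944; F=2.2472×5.106=11.4743, v=17.8580/4.4944=3.9734
k=2: u−w=13.0110, u+w=-29.4710; √(b/2)=2.2472, √(2b)=4.4944; F=2.2472×13.011=29.2386, v=-29.4710/4.4944=-6.5572
k=3: u−w=-10.2480, u+w=19.6220; √(b/2)=2.2472, √(2b)=4.4944; F=2.2472×(-10.248)=-23.0295, v=19.6220/4.4944=4.3658
k=4: u−w=-47.4260, u+w=4.8320; √(b/2)=2.2472, √(2b)=4.4944; F=2.2472×(-47.426)=-106.5767, v=4.8320/4.4944=1.0751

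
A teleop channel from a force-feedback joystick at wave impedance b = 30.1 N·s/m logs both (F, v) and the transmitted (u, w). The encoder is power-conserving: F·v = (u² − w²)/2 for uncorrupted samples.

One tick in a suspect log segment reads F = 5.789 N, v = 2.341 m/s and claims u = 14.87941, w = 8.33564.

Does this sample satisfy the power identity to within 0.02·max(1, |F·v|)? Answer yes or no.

F·v = 5.789×2.341 = 13.55205 W.
(u² − w²)/2 = (221.39684 − 69.48289)/2 = 75.95697 W.
|Δ| = 62.40492;  2% of max(1, |F·v|) = 0.27104.

no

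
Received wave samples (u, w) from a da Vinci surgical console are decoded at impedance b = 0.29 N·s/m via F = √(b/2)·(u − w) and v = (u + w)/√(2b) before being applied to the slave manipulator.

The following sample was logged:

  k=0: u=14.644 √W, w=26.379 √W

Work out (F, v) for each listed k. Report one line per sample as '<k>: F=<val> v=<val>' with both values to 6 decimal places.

k=0: u−w=-11.735000, u+w=41.023000; √(b/2)=0.380789, √(2b)=0.761577; F=0.380789×(-11.735)=-4.468555, v=41.023000/0.761577=53.865838

0: F=-4.468555 v=53.865838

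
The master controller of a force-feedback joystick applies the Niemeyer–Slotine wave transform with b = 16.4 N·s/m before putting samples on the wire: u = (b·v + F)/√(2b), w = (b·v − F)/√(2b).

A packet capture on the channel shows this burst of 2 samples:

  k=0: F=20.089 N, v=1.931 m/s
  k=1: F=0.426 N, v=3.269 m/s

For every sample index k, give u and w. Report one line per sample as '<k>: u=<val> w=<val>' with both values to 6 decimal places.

0: u=9.037234 w=2.021851
1: u=9.435374 w=9.286609

k=0: b·v=16.4×1.931=31.668400; √(2b)=5.727128; u=(31.668400+20.089)/5.727128=9.037234, w=(31.668400−20.089)/5.727128=2.021851
k=1: b·v=16.4×3.269=53.611600; √(2b)=5.727128; u=(53.611600+0.426)/5.727128=9.435374, w=(53.611600−0.426)/5.727128=9.286609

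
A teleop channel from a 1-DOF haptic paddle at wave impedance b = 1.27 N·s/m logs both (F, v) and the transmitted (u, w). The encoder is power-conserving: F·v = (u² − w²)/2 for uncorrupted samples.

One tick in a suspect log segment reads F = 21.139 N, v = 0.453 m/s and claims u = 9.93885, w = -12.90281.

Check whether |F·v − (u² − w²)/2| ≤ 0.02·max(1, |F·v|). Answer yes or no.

F·v = 21.139×0.453 = 9.57597 W.
(u² − w²)/2 = (98.78074 − 166.48251)/2 = -33.85088 W.
|Δ| = 43.42685;  2% of max(1, |F·v|) = 0.19152.

no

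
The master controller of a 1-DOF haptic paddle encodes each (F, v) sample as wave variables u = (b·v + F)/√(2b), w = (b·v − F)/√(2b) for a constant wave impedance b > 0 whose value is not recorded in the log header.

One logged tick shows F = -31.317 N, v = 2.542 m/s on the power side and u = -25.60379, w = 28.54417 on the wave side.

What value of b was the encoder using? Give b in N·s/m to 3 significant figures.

b = 0.669 N·s/m

u + w = 2.9404;  u + w = √(2b)·v, so √(2b) = 2.9404/2.542 = 1.1567.
b = (√(2b))²/2 = 1.3380/2 = 0.6690.
(Check via u − w = 2F/√(2b): u − w = -54.1480, 2F/√(2b) = -54.1480.)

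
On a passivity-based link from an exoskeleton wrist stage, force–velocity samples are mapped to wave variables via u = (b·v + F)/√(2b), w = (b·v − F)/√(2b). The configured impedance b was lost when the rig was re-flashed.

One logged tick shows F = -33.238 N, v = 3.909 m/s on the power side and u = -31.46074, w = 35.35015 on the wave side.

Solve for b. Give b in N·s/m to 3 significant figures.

b = 0.495 N·s/m

u + w = 3.88941;  u + w = √(2b)·v, so √(2b) = 3.88941/3.909 = 0.99499.
b = (√(2b))²/2 = 0.99000/2 = 0.49500.
(Check via u − w = 2F/√(2b): u − w = -66.81089, 2F/√(2b) = -66.81082.)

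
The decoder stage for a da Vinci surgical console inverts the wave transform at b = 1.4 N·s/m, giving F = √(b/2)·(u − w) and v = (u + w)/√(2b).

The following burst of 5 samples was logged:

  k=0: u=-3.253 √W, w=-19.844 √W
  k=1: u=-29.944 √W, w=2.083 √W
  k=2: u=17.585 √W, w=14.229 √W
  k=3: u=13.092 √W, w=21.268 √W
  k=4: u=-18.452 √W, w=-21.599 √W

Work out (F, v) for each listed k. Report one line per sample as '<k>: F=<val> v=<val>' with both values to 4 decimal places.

k=0: u−w=16.5910, u+w=-23.0970; √(b/2)=0.8367, √(2b)=1.6733; F=0.8367×16.591=13.8810, v=-23.0970/1.6733=-13.8031
k=1: u−w=-32.0270, u+w=-27.8610; √(b/2)=0.8367, √(2b)=1.6733; F=0.8367×(-32.027)=-26.7957, v=-27.8610/1.6733=-16.6501
k=2: u−w=3.3560, u+w=31.8140; √(b/2)=0.8367, √(2b)=1.6733; F=0.8367×3.356=2.8078, v=31.8140/1.6733=19.0125
k=3: u−w=-8.1760, u+w=34.3600; √(b/2)=0.8367, √(2b)=1.6733; F=0.8367×(-8.176)=-6.8405, v=34.3600/1.6733=20.5340
k=4: u−w=3.1470, u+w=-40.0510; √(b/2)=0.8367, √(2b)=1.6733; F=0.8367×3.147=2.6330, v=-40.0510/1.6733=-23.9351

0: F=13.8810 v=-13.8031
1: F=-26.7957 v=-16.6501
2: F=2.8078 v=19.0125
3: F=-6.8405 v=20.5340
4: F=2.6330 v=-23.9351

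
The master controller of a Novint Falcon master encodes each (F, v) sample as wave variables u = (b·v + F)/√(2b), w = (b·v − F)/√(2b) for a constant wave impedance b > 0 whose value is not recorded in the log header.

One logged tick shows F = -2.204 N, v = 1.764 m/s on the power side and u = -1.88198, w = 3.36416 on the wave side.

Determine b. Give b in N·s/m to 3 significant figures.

b = 0.353 N·s/m

u + w = 1.4822;  u + w = √(2b)·v, so √(2b) = 1.4822/1.764 = 0.8402.
b = (√(2b))²/2 = 0.7060/2 = 0.3530.
(Check via u − w = 2F/√(2b): u − w = -5.2461, 2F/√(2b) = -5.2461.)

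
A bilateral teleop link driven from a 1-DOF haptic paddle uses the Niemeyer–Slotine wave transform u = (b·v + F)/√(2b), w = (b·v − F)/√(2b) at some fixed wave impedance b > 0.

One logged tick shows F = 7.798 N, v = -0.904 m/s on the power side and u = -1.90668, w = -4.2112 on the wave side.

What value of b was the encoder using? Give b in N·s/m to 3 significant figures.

u + w = -6.11788;  u + w = √(2b)·v, so √(2b) = -6.11788/(-0.904) = 6.76757.
b = (√(2b))²/2 = 45.79995/2 = 22.89998.
(Check via u − w = 2F/√(2b): u − w = 2.30452, 2F/√(2b) = 2.30452.)

b = 22.9 N·s/m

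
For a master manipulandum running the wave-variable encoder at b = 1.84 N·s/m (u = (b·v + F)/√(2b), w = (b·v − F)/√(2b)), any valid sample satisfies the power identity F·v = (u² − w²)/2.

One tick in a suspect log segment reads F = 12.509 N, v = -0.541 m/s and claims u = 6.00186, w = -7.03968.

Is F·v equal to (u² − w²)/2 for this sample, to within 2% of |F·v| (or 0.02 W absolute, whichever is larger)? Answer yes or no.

F·v = 12.509×(-0.541) = -6.7674 W.
(u² − w²)/2 = (36.0223 − 49.5571)/2 = -6.7674 W.
|Δ| = 0.0000;  2% of max(1, |F·v|) = 0.1353.

yes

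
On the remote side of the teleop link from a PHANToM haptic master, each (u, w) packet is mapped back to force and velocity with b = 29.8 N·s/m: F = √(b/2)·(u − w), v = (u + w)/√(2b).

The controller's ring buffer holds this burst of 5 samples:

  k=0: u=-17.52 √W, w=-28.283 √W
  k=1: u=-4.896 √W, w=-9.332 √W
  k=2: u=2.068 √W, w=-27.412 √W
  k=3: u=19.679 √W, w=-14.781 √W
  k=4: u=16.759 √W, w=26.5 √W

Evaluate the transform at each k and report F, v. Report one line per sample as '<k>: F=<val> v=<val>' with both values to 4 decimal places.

0: F=41.5457 v=-5.9330
1: F=17.1232 v=-1.8430
2: F=113.7943 v=-3.2829
3: F=133.0174 v=0.6344
4: F=-37.6008 v=5.6034

k=0: u−w=10.7630, u+w=-45.8030; √(b/2)=3.8601, √(2b)=7.7201; F=3.8601×10.763=41.5457, v=-45.8030/7.7201=-5.9330
k=1: u−w=4.4360, u+w=-14.2280; √(b/2)=3.8601, √(2b)=7.7201; F=3.8601×4.436=17.1232, v=-14.2280/7.7201=-1.8430
k=2: u−w=29.4800, u+w=-25.3440; √(b/2)=3.8601, √(2b)=7.7201; F=3.8601×29.48=113.7943, v=-25.3440/7.7201=-3.2829
k=3: u−w=34.4600, u+w=4.8980; √(b/2)=3.8601, √(2b)=7.7201; F=3.8601×34.46=133.0174, v=4.8980/7.7201=0.6344
k=4: u−w=-9.7410, u+w=43.2590; √(b/2)=3.8601, √(2b)=7.7201; F=3.8601×(-9.741)=-37.6008, v=43.2590/7.7201=5.6034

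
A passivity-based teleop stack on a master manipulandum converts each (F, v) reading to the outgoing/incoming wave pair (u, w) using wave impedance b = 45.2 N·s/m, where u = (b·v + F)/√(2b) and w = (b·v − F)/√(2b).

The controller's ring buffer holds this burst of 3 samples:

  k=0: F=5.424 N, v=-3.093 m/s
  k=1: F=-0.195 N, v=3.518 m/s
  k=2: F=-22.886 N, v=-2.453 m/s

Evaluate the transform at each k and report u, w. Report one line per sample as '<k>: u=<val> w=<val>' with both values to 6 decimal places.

0: u=-14.133481 w=-15.274428
1: u=16.703872 w=16.744890
2: u=-14.068482 w=-9.254376

k=0: b·v=45.2×(-3.093)=-139.803600; √(2b)=9.507891; u=(-139.803600+5.424)/9.507891=-14.133481, w=(-139.803600−5.424)/9.507891=-15.274428
k=1: b·v=45.2×3.518=159.013600; √(2b)=9.507891; u=(159.013600+(-0.195))/9.507891=16.703872, w=(159.013600−(-0.195))/9.507891=16.744890
k=2: b·v=45.2×(-2.453)=-110.875600; √(2b)=9.507891; u=(-110.875600+(-22.886))/9.507891=-14.068482, w=(-110.875600−(-22.886))/9.507891=-9.254376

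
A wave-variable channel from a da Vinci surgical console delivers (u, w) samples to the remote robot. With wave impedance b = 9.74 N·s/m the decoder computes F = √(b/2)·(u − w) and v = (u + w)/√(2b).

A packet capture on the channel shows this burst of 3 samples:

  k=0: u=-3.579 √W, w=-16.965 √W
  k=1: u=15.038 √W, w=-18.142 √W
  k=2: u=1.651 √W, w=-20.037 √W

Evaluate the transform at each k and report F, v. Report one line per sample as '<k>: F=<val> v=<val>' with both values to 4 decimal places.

k=0: u−w=13.3860, u+w=-20.5440; √(b/2)=2.2068, √(2b)=4.4136; F=2.2068×13.386=29.5403, v=-20.5440/4.4136=-4.6547
k=1: u−w=33.1800, u+w=-3.1040; √(b/2)=2.2068, √(2b)=4.4136; F=2.2068×33.18=73.2219, v=-3.1040/4.4136=-0.7033
k=2: u−w=21.6880, u+w=-18.3860; √(b/2)=2.2068, √(2b)=4.4136; F=2.2068×21.688=47.8612, v=-18.3860/4.4136=-4.1657

0: F=29.5403 v=-4.6547
1: F=73.2219 v=-0.7033
2: F=47.8612 v=-4.1657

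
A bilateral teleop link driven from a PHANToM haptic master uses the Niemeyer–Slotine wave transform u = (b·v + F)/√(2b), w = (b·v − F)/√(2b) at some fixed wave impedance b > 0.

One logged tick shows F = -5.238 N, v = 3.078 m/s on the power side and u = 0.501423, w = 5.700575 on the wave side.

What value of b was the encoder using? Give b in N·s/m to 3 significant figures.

u + w = 6.201998;  u + w = √(2b)·v, so √(2b) = 6.201998/3.078 = 2.014944.
b = (√(2b))²/2 = 4.060000/2 = 2.030000.
(Check via u − w = 2F/√(2b): u − w = -5.199152, 2F/√(2b) = -5.199152.)

b = 2.03 N·s/m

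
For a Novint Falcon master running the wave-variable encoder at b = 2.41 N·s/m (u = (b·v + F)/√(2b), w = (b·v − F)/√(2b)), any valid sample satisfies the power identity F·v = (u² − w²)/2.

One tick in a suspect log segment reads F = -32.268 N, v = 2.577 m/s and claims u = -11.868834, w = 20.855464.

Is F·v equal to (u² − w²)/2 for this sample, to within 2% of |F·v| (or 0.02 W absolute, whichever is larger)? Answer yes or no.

F·v = (-32.268)×2.577 = -83.154636 W.
(u² − w²)/2 = (140.869221 − 434.950379)/2 = -147.040579 W.
|Δ| = 63.885943;  2% of max(1, |F·v|) = 1.663093.

no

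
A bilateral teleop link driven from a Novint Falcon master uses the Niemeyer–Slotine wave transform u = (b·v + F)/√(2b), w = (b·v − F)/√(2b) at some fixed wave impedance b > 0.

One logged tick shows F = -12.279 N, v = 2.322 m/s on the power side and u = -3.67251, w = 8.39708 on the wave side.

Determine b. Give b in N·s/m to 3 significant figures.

b = 2.07 N·s/m

u + w = 4.7246;  u + w = √(2b)·v, so √(2b) = 4.7246/2.322 = 2.0347.
b = (√(2b))²/2 = 4.1400/2 = 2.0700.
(Check via u − w = 2F/√(2b): u − w = -12.0696, 2F/√(2b) = -12.0696.)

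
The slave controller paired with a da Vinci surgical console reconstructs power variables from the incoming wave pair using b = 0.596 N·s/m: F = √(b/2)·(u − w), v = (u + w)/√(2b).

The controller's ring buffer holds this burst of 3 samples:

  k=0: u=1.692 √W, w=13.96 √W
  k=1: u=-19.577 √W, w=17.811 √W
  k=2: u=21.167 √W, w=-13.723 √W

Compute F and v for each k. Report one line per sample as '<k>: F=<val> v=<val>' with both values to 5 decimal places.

k=0: u−w=-12.26800, u+w=15.65200; √(b/2)=0.54589, √(2b)=1.09179; F=0.54589×(-12.268)=-6.69702, v=15.65200/1.09179=14.33612
k=1: u−w=-37.38800, u+w=-1.76600; √(b/2)=0.54589, √(2b)=1.09179; F=0.54589×(-37.388)=-20.40988, v=-1.76600/1.09179=-1.61753
k=2: u−w=34.89000, u+w=7.44400; √(b/2)=0.54589, √(2b)=1.09179; F=0.54589×34.89=19.04623, v=7.44400/1.09179=6.81818

0: F=-6.69702 v=14.33612
1: F=-20.40988 v=-1.61753
2: F=19.04623 v=6.81818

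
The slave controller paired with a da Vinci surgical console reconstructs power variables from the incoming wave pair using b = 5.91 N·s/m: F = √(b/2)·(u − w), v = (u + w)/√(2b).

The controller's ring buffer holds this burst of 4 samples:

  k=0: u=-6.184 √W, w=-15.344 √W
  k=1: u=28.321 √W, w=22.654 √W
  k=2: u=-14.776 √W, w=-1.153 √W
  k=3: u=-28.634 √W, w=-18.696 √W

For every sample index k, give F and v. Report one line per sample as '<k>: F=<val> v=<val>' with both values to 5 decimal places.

k=0: u−w=9.16000, u+w=-21.52800; √(b/2)=1.71901, √(2b)=3.43802; F=1.71901×9.16=15.74614, v=-21.52800/3.43802=-6.26174
k=1: u−w=5.66700, u+w=50.97500; √(b/2)=1.71901, √(2b)=3.43802; F=1.71901×5.667=9.74164, v=50.97500/3.43802=14.82684
k=2: u−w=-13.62300, u+w=-15.92900; √(b/2)=1.71901, √(2b)=3.43802; F=1.71901×(-13.623)=-23.41809, v=-15.92900/3.43802=-4.63319
k=3: u−w=-9.93800, u+w=-47.33000; √(b/2)=1.71901, √(2b)=3.43802; F=1.71901×(-9.938)=-17.08353, v=-47.33000/3.43802=-13.76663

0: F=15.74614 v=-6.26174
1: F=9.74164 v=14.82684
2: F=-23.41809 v=-4.63319
3: F=-17.08353 v=-13.76663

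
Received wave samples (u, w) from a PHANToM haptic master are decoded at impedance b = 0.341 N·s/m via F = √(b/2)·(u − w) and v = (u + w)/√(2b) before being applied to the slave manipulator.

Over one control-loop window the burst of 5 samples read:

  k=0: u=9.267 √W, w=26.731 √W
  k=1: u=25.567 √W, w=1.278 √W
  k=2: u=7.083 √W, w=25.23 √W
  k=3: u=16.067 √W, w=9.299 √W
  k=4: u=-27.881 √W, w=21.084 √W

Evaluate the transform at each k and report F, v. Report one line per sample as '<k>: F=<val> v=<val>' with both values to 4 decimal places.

0: F=-7.2112 v=43.5899
1: F=10.0293 v=32.5066
2: F=-7.4932 v=39.1278
3: F=2.7946 v=30.7157
4: F=-20.2185 v=-8.2305

k=0: u−w=-17.4640, u+w=35.9980; √(b/2)=0.4129, √(2b)=0.8258; F=0.4129×(-17.464)=-7.2112, v=35.9980/0.8258=43.5899
k=1: u−w=24.2890, u+w=26.8450; √(b/2)=0.4129, √(2b)=0.8258; F=0.4129×24.289=10.0293, v=26.8450/0.8258=32.5066
k=2: u−w=-18.1470, u+w=32.3130; √(b/2)=0.4129, √(2b)=0.8258; F=0.4129×(-18.147)=-7.4932, v=32.3130/0.8258=39.1278
k=3: u−w=6.7680, u+w=25.3660; √(b/2)=0.4129, √(2b)=0.8258; F=0.4129×6.768=2.7946, v=25.3660/0.8258=30.7157
k=4: u−w=-48.9650, u+w=-6.7970; √(b/2)=0.4129, √(2b)=0.8258; F=0.4129×(-48.965)=-20.2185, v=-6.7970/0.8258=-8.2305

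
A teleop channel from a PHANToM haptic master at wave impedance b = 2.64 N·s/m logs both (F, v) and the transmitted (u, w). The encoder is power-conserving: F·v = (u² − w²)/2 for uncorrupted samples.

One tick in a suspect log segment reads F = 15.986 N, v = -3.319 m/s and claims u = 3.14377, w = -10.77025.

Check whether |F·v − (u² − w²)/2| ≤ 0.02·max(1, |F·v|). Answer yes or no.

F·v = 15.986×(-3.319) = -53.0575 W.
(u² − w²)/2 = (9.8833 − 115.9983)/2 = -53.0575 W.
|Δ| = 0.0000;  2% of max(1, |F·v|) = 1.0612.

yes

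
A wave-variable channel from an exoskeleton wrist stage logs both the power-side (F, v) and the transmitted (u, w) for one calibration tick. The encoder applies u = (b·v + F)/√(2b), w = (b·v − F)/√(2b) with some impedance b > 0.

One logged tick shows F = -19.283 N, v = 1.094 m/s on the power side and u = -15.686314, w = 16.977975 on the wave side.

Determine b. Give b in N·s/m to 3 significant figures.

u + w = 1.291661;  u + w = √(2b)·v, so √(2b) = 1.291661/1.094 = 1.180677.
b = (√(2b))²/2 = 1.393999/2 = 0.696999.
(Check via u − w = 2F/√(2b): u − w = -32.664289, 2F/√(2b) = -32.664301.)

b = 0.697 N·s/m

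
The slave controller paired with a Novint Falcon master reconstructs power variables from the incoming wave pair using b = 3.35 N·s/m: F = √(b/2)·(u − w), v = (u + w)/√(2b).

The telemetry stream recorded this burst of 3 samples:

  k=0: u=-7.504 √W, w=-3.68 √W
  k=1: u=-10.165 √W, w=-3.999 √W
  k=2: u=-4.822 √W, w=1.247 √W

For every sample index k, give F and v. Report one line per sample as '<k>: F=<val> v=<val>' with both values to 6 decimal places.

k=0: u−w=-3.824000, u+w=-11.184000; √(b/2)=1.294218, √(2b)=2.588436; F=1.294218×(-3.824)=-4.949089, v=-11.184000/2.588436=-4.320756
k=1: u−w=-6.166000, u+w=-14.164000; √(b/2)=1.294218, √(2b)=2.588436; F=1.294218×(-6.166)=-7.980148, v=-14.164000/2.588436=-5.472031
k=2: u−w=-6.069000, u+w=-3.575000; √(b/2)=1.294218, √(2b)=2.588436; F=1.294218×(-6.069)=-7.854608, v=-3.575000/2.588436=-1.381143

0: F=-4.949089 v=-4.320756
1: F=-7.980148 v=-5.472031
2: F=-7.854608 v=-1.381143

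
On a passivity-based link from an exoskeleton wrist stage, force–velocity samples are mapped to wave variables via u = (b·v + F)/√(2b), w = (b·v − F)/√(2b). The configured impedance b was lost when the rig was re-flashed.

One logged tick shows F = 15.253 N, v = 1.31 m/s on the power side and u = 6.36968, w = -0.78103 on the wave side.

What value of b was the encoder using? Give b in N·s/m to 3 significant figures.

u + w = 5.58865;  u + w = √(2b)·v, so √(2b) = 5.58865/1.31 = 4.26615.
b = (√(2b))²/2 = 18.19999/2 = 9.10000.
(Check via u − w = 2F/√(2b): u − w = 7.15071, 2F/√(2b) = 7.15072.)

b = 9.1 N·s/m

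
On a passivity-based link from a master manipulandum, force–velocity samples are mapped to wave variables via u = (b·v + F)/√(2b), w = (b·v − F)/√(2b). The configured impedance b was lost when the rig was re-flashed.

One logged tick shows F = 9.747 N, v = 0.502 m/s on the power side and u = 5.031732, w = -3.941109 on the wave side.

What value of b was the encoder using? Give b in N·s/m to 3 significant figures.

b = 2.36 N·s/m

u + w = 1.090623;  u + w = √(2b)·v, so √(2b) = 1.090623/0.502 = 2.172556.
b = (√(2b))²/2 = 4.719999/2 = 2.359999.
(Check via u − w = 2F/√(2b): u − w = 8.972841, 2F/√(2b) = 8.972842.)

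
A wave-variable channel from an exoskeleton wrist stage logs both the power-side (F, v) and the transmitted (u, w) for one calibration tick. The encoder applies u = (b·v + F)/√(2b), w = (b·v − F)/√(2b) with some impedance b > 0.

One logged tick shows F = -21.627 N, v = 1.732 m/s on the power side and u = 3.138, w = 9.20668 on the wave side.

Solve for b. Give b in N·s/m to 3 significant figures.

b = 25.4 N·s/m

u + w = 12.34468;  u + w = √(2b)·v, so √(2b) = 12.34468/1.732 = 7.12741.
b = (√(2b))²/2 = 50.80002/2 = 25.40001.
(Check via u − w = 2F/√(2b): u − w = -6.06868, 2F/√(2b) = -6.06868.)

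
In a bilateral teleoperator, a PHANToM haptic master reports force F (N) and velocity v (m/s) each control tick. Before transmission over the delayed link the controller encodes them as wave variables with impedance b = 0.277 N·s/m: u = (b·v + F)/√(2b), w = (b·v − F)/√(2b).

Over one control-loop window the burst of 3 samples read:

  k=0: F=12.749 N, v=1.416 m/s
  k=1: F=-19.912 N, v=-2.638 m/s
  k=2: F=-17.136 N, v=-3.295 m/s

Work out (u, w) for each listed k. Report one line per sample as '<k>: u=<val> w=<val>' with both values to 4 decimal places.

0: u=17.6555 w=-16.6016
1: u=-27.7340 w=25.7705
2: u=-24.2489 w=21.7964

k=0: b·v=0.277×1.416=0.3922; √(2b)=0.7443; u=(0.3922+12.749)/0.7443=17.6555, w=(0.3922−12.749)/0.7443=-16.6016
k=1: b·v=0.277×(-2.638)=-0.7307; √(2b)=0.7443; u=(-0.7307+(-19.912))/0.7443=-27.7340, w=(-0.7307−(-19.912))/0.7443=25.7705
k=2: b·v=0.277×(-3.295)=-0.9127; √(2b)=0.7443; u=(-0.9127+(-17.136))/0.7443=-24.2489, w=(-0.9127−(-17.136))/0.7443=21.7964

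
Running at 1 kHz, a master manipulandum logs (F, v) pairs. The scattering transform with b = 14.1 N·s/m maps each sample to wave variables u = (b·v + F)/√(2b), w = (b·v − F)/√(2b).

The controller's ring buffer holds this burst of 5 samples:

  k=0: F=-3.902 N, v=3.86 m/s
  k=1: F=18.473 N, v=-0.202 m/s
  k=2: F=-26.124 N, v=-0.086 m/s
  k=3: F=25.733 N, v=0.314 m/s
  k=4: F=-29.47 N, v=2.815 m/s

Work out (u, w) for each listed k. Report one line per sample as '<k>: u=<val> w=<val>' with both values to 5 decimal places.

k=0: b·v=14.1×3.86=54.42600; √(2b)=5.31037; u=(54.42600+(-3.902))/5.31037=9.51422, w=(54.42600−(-3.902))/5.31037=10.98380
k=1: b·v=14.1×(-0.202)=-2.84820; √(2b)=5.31037; u=(-2.84820+18.473)/5.31037=2.94232, w=(-2.84820−18.473)/5.31037=-4.01501
k=2: b·v=14.1×(-0.086)=-1.21260; √(2b)=5.31037; u=(-1.21260+(-26.124))/5.31037=-5.14778, w=(-1.21260−(-26.124))/5.31037=4.69109
k=3: b·v=14.1×0.314=4.42740; √(2b)=5.31037; u=(4.42740+25.733)/5.31037=5.67953, w=(4.42740−25.733)/5.31037=-4.01208
k=4: b·v=14.1×2.815=39.69150; √(2b)=5.31037; u=(39.69150+(-29.47))/5.31037=1.92482, w=(39.69150−(-29.47))/5.31037=13.02386

0: u=9.51422 w=10.98380
1: u=2.94232 w=-4.01501
2: u=-5.14778 w=4.69109
3: u=5.67953 w=-4.01208
4: u=1.92482 w=13.02386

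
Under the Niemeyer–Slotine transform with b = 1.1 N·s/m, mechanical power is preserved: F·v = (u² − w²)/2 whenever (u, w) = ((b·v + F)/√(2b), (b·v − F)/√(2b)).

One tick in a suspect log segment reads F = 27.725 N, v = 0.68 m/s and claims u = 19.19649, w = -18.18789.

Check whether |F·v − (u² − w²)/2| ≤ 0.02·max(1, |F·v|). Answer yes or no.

F·v = 27.725×0.68 = 18.85300 W.
(u² − w²)/2 = (368.50523 − 330.79934)/2 = 18.85294 W.
|Δ| = 0.00006;  2% of max(1, |F·v|) = 0.37706.

yes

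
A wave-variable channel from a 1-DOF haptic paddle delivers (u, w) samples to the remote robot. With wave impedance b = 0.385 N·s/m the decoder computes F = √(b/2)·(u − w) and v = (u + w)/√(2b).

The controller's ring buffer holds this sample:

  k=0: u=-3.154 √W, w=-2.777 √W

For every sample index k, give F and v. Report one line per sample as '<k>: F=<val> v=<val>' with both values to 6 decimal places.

k=0: u−w=-0.377000, u+w=-5.931000; √(b/2)=0.438748, √(2b)=0.877496; F=0.438748×(-0.377)=-0.165408, v=-5.931000/0.877496=-6.759002

0: F=-0.165408 v=-6.759002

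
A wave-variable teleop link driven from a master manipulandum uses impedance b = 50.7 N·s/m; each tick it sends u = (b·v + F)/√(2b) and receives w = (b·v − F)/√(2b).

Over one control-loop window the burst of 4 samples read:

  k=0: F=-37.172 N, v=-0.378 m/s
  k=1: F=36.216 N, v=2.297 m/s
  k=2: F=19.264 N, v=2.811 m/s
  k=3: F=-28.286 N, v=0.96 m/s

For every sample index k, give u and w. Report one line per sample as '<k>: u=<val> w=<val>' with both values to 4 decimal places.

0: u=-5.5946 w=1.7883
1: u=15.1616 w=7.9686
2: u=16.0661 w=12.2400
3: u=2.0245 w=7.6425

k=0: b·v=50.7×(-0.378)=-19.1646; √(2b)=10.0698; u=(-19.1646+(-37.172))/10.0698=-5.5946, w=(-19.1646−(-37.172))/10.0698=1.7883
k=1: b·v=50.7×2.297=116.4579; √(2b)=10.0698; u=(116.4579+36.216)/10.0698=15.1616, w=(116.4579−36.216)/10.0698=7.9686
k=2: b·v=50.7×2.811=142.5177; √(2b)=10.0698; u=(142.5177+19.264)/10.0698=16.0661, w=(142.5177−19.264)/10.0698=12.2400
k=3: b·v=50.7×0.96=48.6720; √(2b)=10.0698; u=(48.6720+(-28.286))/10.0698=2.0245, w=(48.6720−(-28.286))/10.0698=7.6425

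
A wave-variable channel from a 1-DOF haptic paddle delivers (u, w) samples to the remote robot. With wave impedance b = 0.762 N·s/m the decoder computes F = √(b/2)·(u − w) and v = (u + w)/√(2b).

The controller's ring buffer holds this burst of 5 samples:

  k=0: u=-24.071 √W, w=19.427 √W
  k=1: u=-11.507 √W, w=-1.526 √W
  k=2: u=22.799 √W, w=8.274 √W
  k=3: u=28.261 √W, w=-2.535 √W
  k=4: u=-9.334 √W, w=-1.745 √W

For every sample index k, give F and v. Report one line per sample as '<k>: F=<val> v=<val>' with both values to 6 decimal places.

0: F=-26.849226 v=-3.761835
1: F=-6.160792 v=-10.557277
2: F=8.965585 v=25.170434
3: F=19.008892 v=20.839139
4: F=-4.684325 v=-8.974455

k=0: u−w=-43.498000, u+w=-4.644000; √(b/2)=0.617252, √(2b)=1.234504; F=0.617252×(-43.498)=-26.849226, v=-4.644000/1.234504=-3.761835
k=1: u−w=-9.981000, u+w=-13.033000; √(b/2)=0.617252, √(2b)=1.234504; F=0.617252×(-9.981)=-6.160792, v=-13.033000/1.234504=-10.557277
k=2: u−w=14.525000, u+w=31.073000; √(b/2)=0.617252, √(2b)=1.234504; F=0.617252×14.525=8.965585, v=31.073000/1.234504=25.170434
k=3: u−w=30.796000, u+w=25.726000; √(b/2)=0.617252, √(2b)=1.234504; F=0.617252×30.796=19.008892, v=25.726000/1.234504=20.839139
k=4: u−w=-7.589000, u+w=-11.079000; √(b/2)=0.617252, √(2b)=1.234504; F=0.617252×(-7.589)=-4.684325, v=-11.079000/1.234504=-8.974455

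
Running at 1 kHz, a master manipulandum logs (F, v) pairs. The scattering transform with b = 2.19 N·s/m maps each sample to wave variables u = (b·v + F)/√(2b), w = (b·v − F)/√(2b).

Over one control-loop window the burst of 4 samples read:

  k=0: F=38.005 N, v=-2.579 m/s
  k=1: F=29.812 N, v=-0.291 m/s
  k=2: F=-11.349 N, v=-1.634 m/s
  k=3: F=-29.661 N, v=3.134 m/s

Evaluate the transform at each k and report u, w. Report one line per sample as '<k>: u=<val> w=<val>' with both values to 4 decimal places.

k=0: b·v=2.19×(-2.579)=-5.6480; √(2b)=2.0928; u=(-5.6480+38.005)/2.0928=15.4608, w=(-5.6480−38.005)/2.0928=-20.8582
k=1: b·v=2.19×(-0.291)=-0.6373; √(2b)=2.0928; u=(-0.6373+29.812)/2.0928=13.9402, w=(-0.6373−29.812)/2.0928=-14.5492
k=2: b·v=2.19×(-1.634)=-3.5785; √(2b)=2.0928; u=(-3.5785+(-11.349))/2.0928=-7.1326, w=(-3.5785−(-11.349))/2.0928=3.7129
k=3: b·v=2.19×3.134=6.8635; √(2b)=2.0928; u=(6.8635+(-29.661))/2.0928=-10.8931, w=(6.8635−(-29.661))/2.0928=17.4521

0: u=15.4608 w=-20.8582
1: u=13.9402 w=-14.5492
2: u=-7.1326 w=3.7129
3: u=-10.8931 w=17.4521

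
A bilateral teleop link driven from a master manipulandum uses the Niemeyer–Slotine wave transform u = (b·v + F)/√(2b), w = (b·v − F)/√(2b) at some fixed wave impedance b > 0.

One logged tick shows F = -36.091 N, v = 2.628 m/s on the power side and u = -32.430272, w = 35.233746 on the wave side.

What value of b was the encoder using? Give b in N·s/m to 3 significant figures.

b = 0.569 N·s/m

u + w = 2.803474;  u + w = √(2b)·v, so √(2b) = 2.803474/2.628 = 1.066771.
b = (√(2b))²/2 = 1.138000/2 = 0.569000.
(Check via u − w = 2F/√(2b): u − w = -67.664018, 2F/√(2b) = -67.664011.)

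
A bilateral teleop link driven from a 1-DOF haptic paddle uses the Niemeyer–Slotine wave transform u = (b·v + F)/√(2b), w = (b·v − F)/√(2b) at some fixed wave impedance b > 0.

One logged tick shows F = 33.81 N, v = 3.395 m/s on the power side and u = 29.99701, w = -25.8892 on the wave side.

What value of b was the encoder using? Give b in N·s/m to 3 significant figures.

b = 0.732 N·s/m

u + w = 4.10781;  u + w = √(2b)·v, so √(2b) = 4.10781/3.395 = 1.20996.
b = (√(2b))²/2 = 1.46400/2 = 0.73200.
(Check via u − w = 2F/√(2b): u − w = 55.88621, 2F/√(2b) = 55.88620.)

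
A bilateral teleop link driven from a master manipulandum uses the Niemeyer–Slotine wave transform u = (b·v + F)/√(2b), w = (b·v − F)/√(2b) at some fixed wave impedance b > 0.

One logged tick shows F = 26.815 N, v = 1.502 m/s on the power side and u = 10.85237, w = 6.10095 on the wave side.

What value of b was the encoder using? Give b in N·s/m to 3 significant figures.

u + w = 16.95332;  u + w = √(2b)·v, so √(2b) = 16.95332/1.502 = 11.28716.
b = (√(2b))²/2 = 127.40007/2 = 63.70003.
(Check via u − w = 2F/√(2b): u − w = 4.75142, 2F/√(2b) = 4.75142.)

b = 63.7 N·s/m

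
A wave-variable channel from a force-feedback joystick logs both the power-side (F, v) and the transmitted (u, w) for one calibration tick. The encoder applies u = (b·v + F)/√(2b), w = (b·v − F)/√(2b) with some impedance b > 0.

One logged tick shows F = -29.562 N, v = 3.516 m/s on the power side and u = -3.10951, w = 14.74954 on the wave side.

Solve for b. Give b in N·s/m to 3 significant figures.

u + w = 11.64003;  u + w = √(2b)·v, so √(2b) = 11.64003/3.516 = 3.31059.
b = (√(2b))²/2 = 10.96000/2 = 5.48000.
(Check via u − w = 2F/√(2b): u − w = -17.85905, 2F/√(2b) = -17.85906.)

b = 5.48 N·s/m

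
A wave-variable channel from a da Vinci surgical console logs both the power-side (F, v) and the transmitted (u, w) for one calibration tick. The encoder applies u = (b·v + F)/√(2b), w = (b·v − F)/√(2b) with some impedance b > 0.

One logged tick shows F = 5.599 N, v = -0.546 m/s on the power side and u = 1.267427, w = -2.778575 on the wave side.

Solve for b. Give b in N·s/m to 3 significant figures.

u + w = -1.511148;  u + w = √(2b)·v, so √(2b) = -1.511148/(-0.546) = 2.767670.
b = (√(2b))²/2 = 7.659999/2 = 3.830000.
(Check via u − w = 2F/√(2b): u − w = 4.046002, 2F/√(2b) = 4.046002.)

b = 3.83 N·s/m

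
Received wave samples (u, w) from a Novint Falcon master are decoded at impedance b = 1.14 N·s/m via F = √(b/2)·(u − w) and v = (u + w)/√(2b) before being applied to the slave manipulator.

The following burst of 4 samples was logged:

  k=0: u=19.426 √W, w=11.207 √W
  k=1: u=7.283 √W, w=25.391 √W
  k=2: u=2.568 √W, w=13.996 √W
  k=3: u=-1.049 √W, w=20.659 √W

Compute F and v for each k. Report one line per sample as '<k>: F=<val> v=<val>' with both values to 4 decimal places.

0: F=6.2052 v=20.2872
1: F=-13.6712 v=21.6389
2: F=-8.6280 v=10.9698
3: F=-16.3892 v=12.9870

k=0: u−w=8.2190, u+w=30.6330; √(b/2)=0.7550, √(2b)=1.5100; F=0.7550×8.219=6.2052, v=30.6330/1.5100=20.2872
k=1: u−w=-18.1080, u+w=32.6740; √(b/2)=0.7550, √(2b)=1.5100; F=0.7550×(-18.108)=-13.6712, v=32.6740/1.5100=21.6389
k=2: u−w=-11.4280, u+w=16.5640; √(b/2)=0.7550, √(2b)=1.5100; F=0.7550×(-11.428)=-8.6280, v=16.5640/1.5100=10.9698
k=3: u−w=-21.7080, u+w=19.6100; √(b/2)=0.7550, √(2b)=1.5100; F=0.7550×(-21.708)=-16.3892, v=19.6100/1.5100=12.9870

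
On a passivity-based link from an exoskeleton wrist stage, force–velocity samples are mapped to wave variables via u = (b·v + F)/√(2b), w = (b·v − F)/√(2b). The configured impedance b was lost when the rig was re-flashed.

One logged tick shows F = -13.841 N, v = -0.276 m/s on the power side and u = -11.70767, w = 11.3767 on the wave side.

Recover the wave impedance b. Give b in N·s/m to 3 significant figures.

u + w = -0.330970;  u + w = √(2b)·v, so √(2b) = -0.330970/(-0.276) = 1.199167.
b = (√(2b))²/2 = 1.438001/2 = 0.719000.
(Check via u − w = 2F/√(2b): u − w = -23.084370, 2F/√(2b) = -23.084364.)

b = 0.719 N·s/m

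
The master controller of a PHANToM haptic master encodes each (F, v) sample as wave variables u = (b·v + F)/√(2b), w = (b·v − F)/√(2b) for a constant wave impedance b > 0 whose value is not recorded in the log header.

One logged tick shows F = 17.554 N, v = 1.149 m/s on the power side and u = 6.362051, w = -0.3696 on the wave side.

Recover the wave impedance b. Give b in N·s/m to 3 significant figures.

u + w = 5.992451;  u + w = √(2b)·v, so √(2b) = 5.992451/1.149 = 5.215362.
b = (√(2b))²/2 = 27.200001/2 = 13.600001.
(Check via u − w = 2F/√(2b): u − w = 6.731651, 2F/√(2b) = 6.731652.)

b = 13.6 N·s/m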